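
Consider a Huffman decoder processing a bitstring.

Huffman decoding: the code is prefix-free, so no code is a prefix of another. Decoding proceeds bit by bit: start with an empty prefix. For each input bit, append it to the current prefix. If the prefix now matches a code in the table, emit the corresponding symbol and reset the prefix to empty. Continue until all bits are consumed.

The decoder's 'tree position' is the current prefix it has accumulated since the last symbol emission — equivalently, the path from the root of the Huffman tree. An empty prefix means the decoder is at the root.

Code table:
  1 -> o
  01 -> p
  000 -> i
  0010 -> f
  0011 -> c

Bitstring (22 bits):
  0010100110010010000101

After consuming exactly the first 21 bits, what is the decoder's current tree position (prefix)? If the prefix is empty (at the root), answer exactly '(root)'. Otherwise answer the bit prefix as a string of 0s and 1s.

Bit 0: prefix='0' (no match yet)
Bit 1: prefix='00' (no match yet)
Bit 2: prefix='001' (no match yet)
Bit 3: prefix='0010' -> emit 'f', reset
Bit 4: prefix='1' -> emit 'o', reset
Bit 5: prefix='0' (no match yet)
Bit 6: prefix='00' (no match yet)
Bit 7: prefix='001' (no match yet)
Bit 8: prefix='0011' -> emit 'c', reset
Bit 9: prefix='0' (no match yet)
Bit 10: prefix='00' (no match yet)
Bit 11: prefix='001' (no match yet)
Bit 12: prefix='0010' -> emit 'f', reset
Bit 13: prefix='0' (no match yet)
Bit 14: prefix='01' -> emit 'p', reset
Bit 15: prefix='0' (no match yet)
Bit 16: prefix='00' (no match yet)
Bit 17: prefix='000' -> emit 'i', reset
Bit 18: prefix='0' (no match yet)
Bit 19: prefix='01' -> emit 'p', reset
Bit 20: prefix='0' (no match yet)

Answer: 0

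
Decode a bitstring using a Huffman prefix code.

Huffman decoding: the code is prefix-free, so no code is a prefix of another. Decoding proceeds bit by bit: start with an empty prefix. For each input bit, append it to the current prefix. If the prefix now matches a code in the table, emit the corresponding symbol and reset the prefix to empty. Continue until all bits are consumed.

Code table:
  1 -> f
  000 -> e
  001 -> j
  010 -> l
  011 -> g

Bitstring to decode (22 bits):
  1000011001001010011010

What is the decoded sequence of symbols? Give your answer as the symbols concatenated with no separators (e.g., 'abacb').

Bit 0: prefix='1' -> emit 'f', reset
Bit 1: prefix='0' (no match yet)
Bit 2: prefix='00' (no match yet)
Bit 3: prefix='000' -> emit 'e', reset
Bit 4: prefix='0' (no match yet)
Bit 5: prefix='01' (no match yet)
Bit 6: prefix='011' -> emit 'g', reset
Bit 7: prefix='0' (no match yet)
Bit 8: prefix='00' (no match yet)
Bit 9: prefix='001' -> emit 'j', reset
Bit 10: prefix='0' (no match yet)
Bit 11: prefix='00' (no match yet)
Bit 12: prefix='001' -> emit 'j', reset
Bit 13: prefix='0' (no match yet)
Bit 14: prefix='01' (no match yet)
Bit 15: prefix='010' -> emit 'l', reset
Bit 16: prefix='0' (no match yet)
Bit 17: prefix='01' (no match yet)
Bit 18: prefix='011' -> emit 'g', reset
Bit 19: prefix='0' (no match yet)
Bit 20: prefix='01' (no match yet)
Bit 21: prefix='010' -> emit 'l', reset

Answer: fegjjlgl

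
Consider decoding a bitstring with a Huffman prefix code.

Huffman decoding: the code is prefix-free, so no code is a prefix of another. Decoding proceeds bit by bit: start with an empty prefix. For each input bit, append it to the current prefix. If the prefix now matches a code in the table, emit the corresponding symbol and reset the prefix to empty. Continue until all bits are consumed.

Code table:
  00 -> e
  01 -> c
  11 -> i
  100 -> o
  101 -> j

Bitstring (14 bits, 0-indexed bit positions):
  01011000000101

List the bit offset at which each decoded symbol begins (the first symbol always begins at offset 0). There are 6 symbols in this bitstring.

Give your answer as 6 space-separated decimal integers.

Answer: 0 2 4 7 9 11

Derivation:
Bit 0: prefix='0' (no match yet)
Bit 1: prefix='01' -> emit 'c', reset
Bit 2: prefix='0' (no match yet)
Bit 3: prefix='01' -> emit 'c', reset
Bit 4: prefix='1' (no match yet)
Bit 5: prefix='10' (no match yet)
Bit 6: prefix='100' -> emit 'o', reset
Bit 7: prefix='0' (no match yet)
Bit 8: prefix='00' -> emit 'e', reset
Bit 9: prefix='0' (no match yet)
Bit 10: prefix='00' -> emit 'e', reset
Bit 11: prefix='1' (no match yet)
Bit 12: prefix='10' (no match yet)
Bit 13: prefix='101' -> emit 'j', reset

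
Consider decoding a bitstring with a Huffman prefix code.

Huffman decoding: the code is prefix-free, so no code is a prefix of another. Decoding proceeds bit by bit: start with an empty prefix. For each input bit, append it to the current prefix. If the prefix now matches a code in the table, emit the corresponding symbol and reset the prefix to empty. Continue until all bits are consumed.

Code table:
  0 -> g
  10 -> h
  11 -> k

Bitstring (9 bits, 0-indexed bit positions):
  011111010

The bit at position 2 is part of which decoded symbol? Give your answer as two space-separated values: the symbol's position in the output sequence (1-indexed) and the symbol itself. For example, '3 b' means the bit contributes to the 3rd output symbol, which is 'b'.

Answer: 2 k

Derivation:
Bit 0: prefix='0' -> emit 'g', reset
Bit 1: prefix='1' (no match yet)
Bit 2: prefix='11' -> emit 'k', reset
Bit 3: prefix='1' (no match yet)
Bit 4: prefix='11' -> emit 'k', reset
Bit 5: prefix='1' (no match yet)
Bit 6: prefix='10' -> emit 'h', reset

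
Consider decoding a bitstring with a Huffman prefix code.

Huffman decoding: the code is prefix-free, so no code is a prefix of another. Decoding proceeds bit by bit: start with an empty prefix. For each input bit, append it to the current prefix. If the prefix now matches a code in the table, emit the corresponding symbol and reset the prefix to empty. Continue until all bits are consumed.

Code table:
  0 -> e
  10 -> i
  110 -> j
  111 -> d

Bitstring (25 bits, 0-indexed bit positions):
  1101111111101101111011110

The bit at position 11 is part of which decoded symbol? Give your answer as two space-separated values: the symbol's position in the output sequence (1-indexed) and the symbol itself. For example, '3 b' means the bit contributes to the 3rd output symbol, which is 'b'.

Bit 0: prefix='1' (no match yet)
Bit 1: prefix='11' (no match yet)
Bit 2: prefix='110' -> emit 'j', reset
Bit 3: prefix='1' (no match yet)
Bit 4: prefix='11' (no match yet)
Bit 5: prefix='111' -> emit 'd', reset
Bit 6: prefix='1' (no match yet)
Bit 7: prefix='11' (no match yet)
Bit 8: prefix='111' -> emit 'd', reset
Bit 9: prefix='1' (no match yet)
Bit 10: prefix='11' (no match yet)
Bit 11: prefix='110' -> emit 'j', reset
Bit 12: prefix='1' (no match yet)
Bit 13: prefix='11' (no match yet)
Bit 14: prefix='110' -> emit 'j', reset
Bit 15: prefix='1' (no match yet)

Answer: 4 j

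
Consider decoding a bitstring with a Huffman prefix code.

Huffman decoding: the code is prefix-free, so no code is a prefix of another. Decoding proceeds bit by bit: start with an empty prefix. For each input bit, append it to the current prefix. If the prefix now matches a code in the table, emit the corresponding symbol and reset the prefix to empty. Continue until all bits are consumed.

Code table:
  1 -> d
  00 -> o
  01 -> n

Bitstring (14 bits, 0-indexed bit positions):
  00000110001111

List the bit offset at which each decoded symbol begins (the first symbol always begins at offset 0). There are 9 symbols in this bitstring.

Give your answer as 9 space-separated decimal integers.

Bit 0: prefix='0' (no match yet)
Bit 1: prefix='00' -> emit 'o', reset
Bit 2: prefix='0' (no match yet)
Bit 3: prefix='00' -> emit 'o', reset
Bit 4: prefix='0' (no match yet)
Bit 5: prefix='01' -> emit 'n', reset
Bit 6: prefix='1' -> emit 'd', reset
Bit 7: prefix='0' (no match yet)
Bit 8: prefix='00' -> emit 'o', reset
Bit 9: prefix='0' (no match yet)
Bit 10: prefix='01' -> emit 'n', reset
Bit 11: prefix='1' -> emit 'd', reset
Bit 12: prefix='1' -> emit 'd', reset
Bit 13: prefix='1' -> emit 'd', reset

Answer: 0 2 4 6 7 9 11 12 13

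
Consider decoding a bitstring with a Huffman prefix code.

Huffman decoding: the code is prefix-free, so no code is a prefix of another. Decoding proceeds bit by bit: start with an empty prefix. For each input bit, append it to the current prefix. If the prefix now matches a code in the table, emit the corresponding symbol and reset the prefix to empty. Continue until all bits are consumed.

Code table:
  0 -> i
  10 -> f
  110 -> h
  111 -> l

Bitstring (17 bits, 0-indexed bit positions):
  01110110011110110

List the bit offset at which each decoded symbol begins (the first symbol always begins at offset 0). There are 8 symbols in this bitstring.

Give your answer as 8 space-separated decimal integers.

Answer: 0 1 4 5 8 9 12 14

Derivation:
Bit 0: prefix='0' -> emit 'i', reset
Bit 1: prefix='1' (no match yet)
Bit 2: prefix='11' (no match yet)
Bit 3: prefix='111' -> emit 'l', reset
Bit 4: prefix='0' -> emit 'i', reset
Bit 5: prefix='1' (no match yet)
Bit 6: prefix='11' (no match yet)
Bit 7: prefix='110' -> emit 'h', reset
Bit 8: prefix='0' -> emit 'i', reset
Bit 9: prefix='1' (no match yet)
Bit 10: prefix='11' (no match yet)
Bit 11: prefix='111' -> emit 'l', reset
Bit 12: prefix='1' (no match yet)
Bit 13: prefix='10' -> emit 'f', reset
Bit 14: prefix='1' (no match yet)
Bit 15: prefix='11' (no match yet)
Bit 16: prefix='110' -> emit 'h', reset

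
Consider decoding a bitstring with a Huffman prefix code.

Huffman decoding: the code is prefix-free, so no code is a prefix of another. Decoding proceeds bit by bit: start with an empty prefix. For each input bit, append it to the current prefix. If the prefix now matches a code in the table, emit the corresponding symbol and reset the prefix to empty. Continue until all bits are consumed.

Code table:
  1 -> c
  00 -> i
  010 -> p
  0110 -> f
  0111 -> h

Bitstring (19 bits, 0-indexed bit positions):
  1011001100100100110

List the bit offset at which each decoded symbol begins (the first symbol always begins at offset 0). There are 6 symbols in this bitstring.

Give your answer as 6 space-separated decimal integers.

Answer: 0 1 5 9 12 15

Derivation:
Bit 0: prefix='1' -> emit 'c', reset
Bit 1: prefix='0' (no match yet)
Bit 2: prefix='01' (no match yet)
Bit 3: prefix='011' (no match yet)
Bit 4: prefix='0110' -> emit 'f', reset
Bit 5: prefix='0' (no match yet)
Bit 6: prefix='01' (no match yet)
Bit 7: prefix='011' (no match yet)
Bit 8: prefix='0110' -> emit 'f', reset
Bit 9: prefix='0' (no match yet)
Bit 10: prefix='01' (no match yet)
Bit 11: prefix='010' -> emit 'p', reset
Bit 12: prefix='0' (no match yet)
Bit 13: prefix='01' (no match yet)
Bit 14: prefix='010' -> emit 'p', reset
Bit 15: prefix='0' (no match yet)
Bit 16: prefix='01' (no match yet)
Bit 17: prefix='011' (no match yet)
Bit 18: prefix='0110' -> emit 'f', reset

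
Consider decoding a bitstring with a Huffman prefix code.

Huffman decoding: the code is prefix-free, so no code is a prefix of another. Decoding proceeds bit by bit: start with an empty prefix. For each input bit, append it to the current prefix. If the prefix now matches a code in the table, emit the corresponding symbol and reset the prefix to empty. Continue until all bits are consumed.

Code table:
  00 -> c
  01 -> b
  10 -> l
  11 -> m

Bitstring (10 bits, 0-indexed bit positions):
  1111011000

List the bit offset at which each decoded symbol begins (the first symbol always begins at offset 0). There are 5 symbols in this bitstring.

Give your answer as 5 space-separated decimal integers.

Answer: 0 2 4 6 8

Derivation:
Bit 0: prefix='1' (no match yet)
Bit 1: prefix='11' -> emit 'm', reset
Bit 2: prefix='1' (no match yet)
Bit 3: prefix='11' -> emit 'm', reset
Bit 4: prefix='0' (no match yet)
Bit 5: prefix='01' -> emit 'b', reset
Bit 6: prefix='1' (no match yet)
Bit 7: prefix='10' -> emit 'l', reset
Bit 8: prefix='0' (no match yet)
Bit 9: prefix='00' -> emit 'c', reset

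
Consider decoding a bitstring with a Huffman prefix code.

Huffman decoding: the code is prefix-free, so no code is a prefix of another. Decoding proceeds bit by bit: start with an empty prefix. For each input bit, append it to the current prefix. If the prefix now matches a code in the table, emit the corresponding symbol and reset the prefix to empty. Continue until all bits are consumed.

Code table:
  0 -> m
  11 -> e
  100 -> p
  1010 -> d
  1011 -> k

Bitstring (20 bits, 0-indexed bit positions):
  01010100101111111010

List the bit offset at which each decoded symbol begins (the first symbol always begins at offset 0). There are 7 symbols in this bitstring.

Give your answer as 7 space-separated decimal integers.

Answer: 0 1 5 8 12 14 16

Derivation:
Bit 0: prefix='0' -> emit 'm', reset
Bit 1: prefix='1' (no match yet)
Bit 2: prefix='10' (no match yet)
Bit 3: prefix='101' (no match yet)
Bit 4: prefix='1010' -> emit 'd', reset
Bit 5: prefix='1' (no match yet)
Bit 6: prefix='10' (no match yet)
Bit 7: prefix='100' -> emit 'p', reset
Bit 8: prefix='1' (no match yet)
Bit 9: prefix='10' (no match yet)
Bit 10: prefix='101' (no match yet)
Bit 11: prefix='1011' -> emit 'k', reset
Bit 12: prefix='1' (no match yet)
Bit 13: prefix='11' -> emit 'e', reset
Bit 14: prefix='1' (no match yet)
Bit 15: prefix='11' -> emit 'e', reset
Bit 16: prefix='1' (no match yet)
Bit 17: prefix='10' (no match yet)
Bit 18: prefix='101' (no match yet)
Bit 19: prefix='1010' -> emit 'd', reset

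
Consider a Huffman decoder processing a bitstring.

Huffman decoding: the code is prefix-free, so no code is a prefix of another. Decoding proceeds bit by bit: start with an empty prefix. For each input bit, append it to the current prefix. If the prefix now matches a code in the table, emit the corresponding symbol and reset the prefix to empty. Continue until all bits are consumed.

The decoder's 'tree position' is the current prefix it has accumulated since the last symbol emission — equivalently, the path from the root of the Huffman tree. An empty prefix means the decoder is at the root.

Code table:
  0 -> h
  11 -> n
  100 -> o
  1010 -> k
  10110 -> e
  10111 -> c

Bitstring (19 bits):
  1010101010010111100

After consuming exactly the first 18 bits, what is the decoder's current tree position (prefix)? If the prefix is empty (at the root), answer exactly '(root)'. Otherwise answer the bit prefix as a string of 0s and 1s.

Answer: 10

Derivation:
Bit 0: prefix='1' (no match yet)
Bit 1: prefix='10' (no match yet)
Bit 2: prefix='101' (no match yet)
Bit 3: prefix='1010' -> emit 'k', reset
Bit 4: prefix='1' (no match yet)
Bit 5: prefix='10' (no match yet)
Bit 6: prefix='101' (no match yet)
Bit 7: prefix='1010' -> emit 'k', reset
Bit 8: prefix='1' (no match yet)
Bit 9: prefix='10' (no match yet)
Bit 10: prefix='100' -> emit 'o', reset
Bit 11: prefix='1' (no match yet)
Bit 12: prefix='10' (no match yet)
Bit 13: prefix='101' (no match yet)
Bit 14: prefix='1011' (no match yet)
Bit 15: prefix='10111' -> emit 'c', reset
Bit 16: prefix='1' (no match yet)
Bit 17: prefix='10' (no match yet)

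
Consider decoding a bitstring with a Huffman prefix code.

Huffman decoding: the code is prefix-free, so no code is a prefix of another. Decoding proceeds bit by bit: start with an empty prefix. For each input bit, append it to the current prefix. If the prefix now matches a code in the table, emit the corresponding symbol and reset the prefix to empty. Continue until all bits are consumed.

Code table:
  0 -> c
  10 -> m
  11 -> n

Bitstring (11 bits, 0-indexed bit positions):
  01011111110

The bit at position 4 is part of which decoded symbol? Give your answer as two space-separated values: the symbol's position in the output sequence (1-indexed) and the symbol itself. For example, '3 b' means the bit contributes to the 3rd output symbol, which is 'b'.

Bit 0: prefix='0' -> emit 'c', reset
Bit 1: prefix='1' (no match yet)
Bit 2: prefix='10' -> emit 'm', reset
Bit 3: prefix='1' (no match yet)
Bit 4: prefix='11' -> emit 'n', reset
Bit 5: prefix='1' (no match yet)
Bit 6: prefix='11' -> emit 'n', reset
Bit 7: prefix='1' (no match yet)
Bit 8: prefix='11' -> emit 'n', reset

Answer: 3 n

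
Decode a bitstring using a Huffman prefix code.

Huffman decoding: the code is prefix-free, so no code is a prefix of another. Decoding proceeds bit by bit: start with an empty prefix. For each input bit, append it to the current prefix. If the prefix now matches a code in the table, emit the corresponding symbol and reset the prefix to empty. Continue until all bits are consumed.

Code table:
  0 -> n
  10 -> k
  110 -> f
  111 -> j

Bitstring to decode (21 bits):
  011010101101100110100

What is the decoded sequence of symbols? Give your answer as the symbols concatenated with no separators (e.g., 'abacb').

Bit 0: prefix='0' -> emit 'n', reset
Bit 1: prefix='1' (no match yet)
Bit 2: prefix='11' (no match yet)
Bit 3: prefix='110' -> emit 'f', reset
Bit 4: prefix='1' (no match yet)
Bit 5: prefix='10' -> emit 'k', reset
Bit 6: prefix='1' (no match yet)
Bit 7: prefix='10' -> emit 'k', reset
Bit 8: prefix='1' (no match yet)
Bit 9: prefix='11' (no match yet)
Bit 10: prefix='110' -> emit 'f', reset
Bit 11: prefix='1' (no match yet)
Bit 12: prefix='11' (no match yet)
Bit 13: prefix='110' -> emit 'f', reset
Bit 14: prefix='0' -> emit 'n', reset
Bit 15: prefix='1' (no match yet)
Bit 16: prefix='11' (no match yet)
Bit 17: prefix='110' -> emit 'f', reset
Bit 18: prefix='1' (no match yet)
Bit 19: prefix='10' -> emit 'k', reset
Bit 20: prefix='0' -> emit 'n', reset

Answer: nfkkffnfkn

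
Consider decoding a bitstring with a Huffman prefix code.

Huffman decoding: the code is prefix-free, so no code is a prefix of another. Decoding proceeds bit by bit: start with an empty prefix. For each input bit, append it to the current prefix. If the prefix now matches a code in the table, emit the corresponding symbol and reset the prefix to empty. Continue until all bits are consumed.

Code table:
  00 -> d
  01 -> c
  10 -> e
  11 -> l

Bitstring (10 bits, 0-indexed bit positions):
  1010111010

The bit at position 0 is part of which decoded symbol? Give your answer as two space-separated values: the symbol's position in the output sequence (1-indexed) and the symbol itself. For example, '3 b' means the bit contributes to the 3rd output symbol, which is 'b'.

Bit 0: prefix='1' (no match yet)
Bit 1: prefix='10' -> emit 'e', reset
Bit 2: prefix='1' (no match yet)
Bit 3: prefix='10' -> emit 'e', reset
Bit 4: prefix='1' (no match yet)

Answer: 1 e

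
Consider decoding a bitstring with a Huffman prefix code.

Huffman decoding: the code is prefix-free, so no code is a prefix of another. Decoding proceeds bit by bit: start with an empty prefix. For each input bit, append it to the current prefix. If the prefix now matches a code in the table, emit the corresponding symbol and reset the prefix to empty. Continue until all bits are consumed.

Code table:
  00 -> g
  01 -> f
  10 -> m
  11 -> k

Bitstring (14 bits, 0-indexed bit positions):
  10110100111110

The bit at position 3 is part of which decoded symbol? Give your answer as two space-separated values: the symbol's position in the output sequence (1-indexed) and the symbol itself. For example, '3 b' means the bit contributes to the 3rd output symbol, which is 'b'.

Answer: 2 k

Derivation:
Bit 0: prefix='1' (no match yet)
Bit 1: prefix='10' -> emit 'm', reset
Bit 2: prefix='1' (no match yet)
Bit 3: prefix='11' -> emit 'k', reset
Bit 4: prefix='0' (no match yet)
Bit 5: prefix='01' -> emit 'f', reset
Bit 6: prefix='0' (no match yet)
Bit 7: prefix='00' -> emit 'g', reset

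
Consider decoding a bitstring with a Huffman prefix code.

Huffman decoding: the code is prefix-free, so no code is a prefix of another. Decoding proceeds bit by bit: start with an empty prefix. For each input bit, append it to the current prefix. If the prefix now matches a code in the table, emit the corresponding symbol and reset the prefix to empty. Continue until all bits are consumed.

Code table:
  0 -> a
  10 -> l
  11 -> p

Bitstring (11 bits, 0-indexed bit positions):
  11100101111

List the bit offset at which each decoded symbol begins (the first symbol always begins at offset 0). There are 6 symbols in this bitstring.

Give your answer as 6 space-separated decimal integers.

Answer: 0 2 4 5 7 9

Derivation:
Bit 0: prefix='1' (no match yet)
Bit 1: prefix='11' -> emit 'p', reset
Bit 2: prefix='1' (no match yet)
Bit 3: prefix='10' -> emit 'l', reset
Bit 4: prefix='0' -> emit 'a', reset
Bit 5: prefix='1' (no match yet)
Bit 6: prefix='10' -> emit 'l', reset
Bit 7: prefix='1' (no match yet)
Bit 8: prefix='11' -> emit 'p', reset
Bit 9: prefix='1' (no match yet)
Bit 10: prefix='11' -> emit 'p', reset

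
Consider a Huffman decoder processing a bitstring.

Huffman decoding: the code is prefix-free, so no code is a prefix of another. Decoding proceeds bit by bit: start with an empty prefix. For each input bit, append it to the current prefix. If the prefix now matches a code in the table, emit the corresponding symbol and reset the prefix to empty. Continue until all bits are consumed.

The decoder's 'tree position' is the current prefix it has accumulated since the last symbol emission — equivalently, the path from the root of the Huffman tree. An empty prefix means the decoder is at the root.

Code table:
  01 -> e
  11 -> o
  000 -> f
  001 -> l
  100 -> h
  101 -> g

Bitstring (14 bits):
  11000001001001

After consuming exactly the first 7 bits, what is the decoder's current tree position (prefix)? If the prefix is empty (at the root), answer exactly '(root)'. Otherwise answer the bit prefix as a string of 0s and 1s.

Answer: 00

Derivation:
Bit 0: prefix='1' (no match yet)
Bit 1: prefix='11' -> emit 'o', reset
Bit 2: prefix='0' (no match yet)
Bit 3: prefix='00' (no match yet)
Bit 4: prefix='000' -> emit 'f', reset
Bit 5: prefix='0' (no match yet)
Bit 6: prefix='00' (no match yet)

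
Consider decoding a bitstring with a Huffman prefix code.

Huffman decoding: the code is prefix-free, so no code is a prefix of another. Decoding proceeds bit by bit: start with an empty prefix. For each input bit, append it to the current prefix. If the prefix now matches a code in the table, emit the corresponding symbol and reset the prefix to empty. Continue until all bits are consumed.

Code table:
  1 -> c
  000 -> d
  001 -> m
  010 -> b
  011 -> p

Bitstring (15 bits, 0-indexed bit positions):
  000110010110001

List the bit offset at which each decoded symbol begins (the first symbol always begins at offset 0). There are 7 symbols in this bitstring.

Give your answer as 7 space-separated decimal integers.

Bit 0: prefix='0' (no match yet)
Bit 1: prefix='00' (no match yet)
Bit 2: prefix='000' -> emit 'd', reset
Bit 3: prefix='1' -> emit 'c', reset
Bit 4: prefix='1' -> emit 'c', reset
Bit 5: prefix='0' (no match yet)
Bit 6: prefix='00' (no match yet)
Bit 7: prefix='001' -> emit 'm', reset
Bit 8: prefix='0' (no match yet)
Bit 9: prefix='01' (no match yet)
Bit 10: prefix='011' -> emit 'p', reset
Bit 11: prefix='0' (no match yet)
Bit 12: prefix='00' (no match yet)
Bit 13: prefix='000' -> emit 'd', reset
Bit 14: prefix='1' -> emit 'c', reset

Answer: 0 3 4 5 8 11 14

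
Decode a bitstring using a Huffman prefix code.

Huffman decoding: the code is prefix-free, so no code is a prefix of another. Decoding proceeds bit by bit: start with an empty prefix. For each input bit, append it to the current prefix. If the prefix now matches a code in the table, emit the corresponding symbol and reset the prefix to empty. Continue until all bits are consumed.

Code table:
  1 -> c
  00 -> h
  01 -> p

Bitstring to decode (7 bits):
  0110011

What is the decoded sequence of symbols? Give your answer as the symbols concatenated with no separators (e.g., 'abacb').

Bit 0: prefix='0' (no match yet)
Bit 1: prefix='01' -> emit 'p', reset
Bit 2: prefix='1' -> emit 'c', reset
Bit 3: prefix='0' (no match yet)
Bit 4: prefix='00' -> emit 'h', reset
Bit 5: prefix='1' -> emit 'c', reset
Bit 6: prefix='1' -> emit 'c', reset

Answer: pchcc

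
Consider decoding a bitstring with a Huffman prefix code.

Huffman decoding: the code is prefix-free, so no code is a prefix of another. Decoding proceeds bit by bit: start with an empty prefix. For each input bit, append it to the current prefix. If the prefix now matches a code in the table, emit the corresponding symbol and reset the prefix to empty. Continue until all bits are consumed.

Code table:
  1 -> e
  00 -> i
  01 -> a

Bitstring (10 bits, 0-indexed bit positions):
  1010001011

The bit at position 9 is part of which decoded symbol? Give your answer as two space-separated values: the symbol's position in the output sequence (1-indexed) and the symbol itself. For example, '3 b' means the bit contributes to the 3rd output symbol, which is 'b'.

Answer: 6 e

Derivation:
Bit 0: prefix='1' -> emit 'e', reset
Bit 1: prefix='0' (no match yet)
Bit 2: prefix='01' -> emit 'a', reset
Bit 3: prefix='0' (no match yet)
Bit 4: prefix='00' -> emit 'i', reset
Bit 5: prefix='0' (no match yet)
Bit 6: prefix='01' -> emit 'a', reset
Bit 7: prefix='0' (no match yet)
Bit 8: prefix='01' -> emit 'a', reset
Bit 9: prefix='1' -> emit 'e', reset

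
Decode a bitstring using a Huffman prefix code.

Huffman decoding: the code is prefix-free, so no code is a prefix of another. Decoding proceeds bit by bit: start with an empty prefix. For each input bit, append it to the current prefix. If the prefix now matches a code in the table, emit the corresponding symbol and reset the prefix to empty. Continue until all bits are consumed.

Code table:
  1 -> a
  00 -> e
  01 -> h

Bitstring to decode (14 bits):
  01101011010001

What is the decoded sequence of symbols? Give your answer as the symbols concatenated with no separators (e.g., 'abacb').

Bit 0: prefix='0' (no match yet)
Bit 1: prefix='01' -> emit 'h', reset
Bit 2: prefix='1' -> emit 'a', reset
Bit 3: prefix='0' (no match yet)
Bit 4: prefix='01' -> emit 'h', reset
Bit 5: prefix='0' (no match yet)
Bit 6: prefix='01' -> emit 'h', reset
Bit 7: prefix='1' -> emit 'a', reset
Bit 8: prefix='0' (no match yet)
Bit 9: prefix='01' -> emit 'h', reset
Bit 10: prefix='0' (no match yet)
Bit 11: prefix='00' -> emit 'e', reset
Bit 12: prefix='0' (no match yet)
Bit 13: prefix='01' -> emit 'h', reset

Answer: hahhaheh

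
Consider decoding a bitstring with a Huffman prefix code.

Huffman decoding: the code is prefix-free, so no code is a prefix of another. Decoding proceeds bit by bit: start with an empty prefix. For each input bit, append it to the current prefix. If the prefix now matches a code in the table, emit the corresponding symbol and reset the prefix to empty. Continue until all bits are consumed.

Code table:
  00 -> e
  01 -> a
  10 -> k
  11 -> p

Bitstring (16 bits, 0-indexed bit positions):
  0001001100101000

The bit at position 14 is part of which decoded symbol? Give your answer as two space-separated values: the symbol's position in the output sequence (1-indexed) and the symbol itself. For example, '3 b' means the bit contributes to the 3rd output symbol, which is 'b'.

Bit 0: prefix='0' (no match yet)
Bit 1: prefix='00' -> emit 'e', reset
Bit 2: prefix='0' (no match yet)
Bit 3: prefix='01' -> emit 'a', reset
Bit 4: prefix='0' (no match yet)
Bit 5: prefix='00' -> emit 'e', reset
Bit 6: prefix='1' (no match yet)
Bit 7: prefix='11' -> emit 'p', reset
Bit 8: prefix='0' (no match yet)
Bit 9: prefix='00' -> emit 'e', reset
Bit 10: prefix='1' (no match yet)
Bit 11: prefix='10' -> emit 'k', reset
Bit 12: prefix='1' (no match yet)
Bit 13: prefix='10' -> emit 'k', reset
Bit 14: prefix='0' (no match yet)
Bit 15: prefix='00' -> emit 'e', reset

Answer: 8 e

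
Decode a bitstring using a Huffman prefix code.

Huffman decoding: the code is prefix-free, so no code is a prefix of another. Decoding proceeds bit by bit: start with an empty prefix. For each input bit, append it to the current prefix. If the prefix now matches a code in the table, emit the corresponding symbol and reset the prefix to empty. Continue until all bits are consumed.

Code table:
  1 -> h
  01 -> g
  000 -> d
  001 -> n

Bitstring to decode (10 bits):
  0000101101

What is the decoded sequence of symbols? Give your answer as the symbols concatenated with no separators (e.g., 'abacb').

Bit 0: prefix='0' (no match yet)
Bit 1: prefix='00' (no match yet)
Bit 2: prefix='000' -> emit 'd', reset
Bit 3: prefix='0' (no match yet)
Bit 4: prefix='01' -> emit 'g', reset
Bit 5: prefix='0' (no match yet)
Bit 6: prefix='01' -> emit 'g', reset
Bit 7: prefix='1' -> emit 'h', reset
Bit 8: prefix='0' (no match yet)
Bit 9: prefix='01' -> emit 'g', reset

Answer: dgghg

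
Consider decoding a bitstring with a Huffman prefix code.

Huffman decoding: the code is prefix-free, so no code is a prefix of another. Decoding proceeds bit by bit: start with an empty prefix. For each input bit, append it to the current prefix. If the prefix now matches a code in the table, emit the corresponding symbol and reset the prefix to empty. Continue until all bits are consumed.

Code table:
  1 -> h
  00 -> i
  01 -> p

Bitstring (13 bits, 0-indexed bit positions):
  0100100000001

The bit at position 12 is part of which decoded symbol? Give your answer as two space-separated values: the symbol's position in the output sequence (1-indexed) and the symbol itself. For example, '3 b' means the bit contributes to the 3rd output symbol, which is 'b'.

Bit 0: prefix='0' (no match yet)
Bit 1: prefix='01' -> emit 'p', reset
Bit 2: prefix='0' (no match yet)
Bit 3: prefix='00' -> emit 'i', reset
Bit 4: prefix='1' -> emit 'h', reset
Bit 5: prefix='0' (no match yet)
Bit 6: prefix='00' -> emit 'i', reset
Bit 7: prefix='0' (no match yet)
Bit 8: prefix='00' -> emit 'i', reset
Bit 9: prefix='0' (no match yet)
Bit 10: prefix='00' -> emit 'i', reset
Bit 11: prefix='0' (no match yet)
Bit 12: prefix='01' -> emit 'p', reset

Answer: 7 p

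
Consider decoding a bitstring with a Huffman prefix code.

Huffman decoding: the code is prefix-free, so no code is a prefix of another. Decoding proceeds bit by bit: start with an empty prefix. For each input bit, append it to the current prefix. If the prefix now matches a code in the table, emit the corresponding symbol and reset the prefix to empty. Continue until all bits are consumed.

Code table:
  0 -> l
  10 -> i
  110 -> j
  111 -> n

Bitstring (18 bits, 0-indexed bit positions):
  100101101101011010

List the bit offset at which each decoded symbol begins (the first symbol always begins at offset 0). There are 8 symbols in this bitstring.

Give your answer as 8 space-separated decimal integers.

Answer: 0 2 3 5 8 11 13 16

Derivation:
Bit 0: prefix='1' (no match yet)
Bit 1: prefix='10' -> emit 'i', reset
Bit 2: prefix='0' -> emit 'l', reset
Bit 3: prefix='1' (no match yet)
Bit 4: prefix='10' -> emit 'i', reset
Bit 5: prefix='1' (no match yet)
Bit 6: prefix='11' (no match yet)
Bit 7: prefix='110' -> emit 'j', reset
Bit 8: prefix='1' (no match yet)
Bit 9: prefix='11' (no match yet)
Bit 10: prefix='110' -> emit 'j', reset
Bit 11: prefix='1' (no match yet)
Bit 12: prefix='10' -> emit 'i', reset
Bit 13: prefix='1' (no match yet)
Bit 14: prefix='11' (no match yet)
Bit 15: prefix='110' -> emit 'j', reset
Bit 16: prefix='1' (no match yet)
Bit 17: prefix='10' -> emit 'i', reset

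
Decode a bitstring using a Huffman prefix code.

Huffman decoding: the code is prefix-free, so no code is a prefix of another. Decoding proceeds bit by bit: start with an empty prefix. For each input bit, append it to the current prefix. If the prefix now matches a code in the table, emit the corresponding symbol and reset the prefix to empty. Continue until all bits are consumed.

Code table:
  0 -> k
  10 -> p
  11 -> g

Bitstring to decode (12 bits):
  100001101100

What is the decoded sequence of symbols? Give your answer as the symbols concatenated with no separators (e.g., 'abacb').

Bit 0: prefix='1' (no match yet)
Bit 1: prefix='10' -> emit 'p', reset
Bit 2: prefix='0' -> emit 'k', reset
Bit 3: prefix='0' -> emit 'k', reset
Bit 4: prefix='0' -> emit 'k', reset
Bit 5: prefix='1' (no match yet)
Bit 6: prefix='11' -> emit 'g', reset
Bit 7: prefix='0' -> emit 'k', reset
Bit 8: prefix='1' (no match yet)
Bit 9: prefix='11' -> emit 'g', reset
Bit 10: prefix='0' -> emit 'k', reset
Bit 11: prefix='0' -> emit 'k', reset

Answer: pkkkgkgkk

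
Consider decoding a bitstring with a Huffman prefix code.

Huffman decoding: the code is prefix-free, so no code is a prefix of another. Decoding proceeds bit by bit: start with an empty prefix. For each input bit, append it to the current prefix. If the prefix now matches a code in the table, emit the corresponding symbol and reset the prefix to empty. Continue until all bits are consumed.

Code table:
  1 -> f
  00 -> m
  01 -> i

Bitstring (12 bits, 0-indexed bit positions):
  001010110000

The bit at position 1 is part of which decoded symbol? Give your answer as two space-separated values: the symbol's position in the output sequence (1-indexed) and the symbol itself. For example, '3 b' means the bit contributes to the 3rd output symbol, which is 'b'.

Bit 0: prefix='0' (no match yet)
Bit 1: prefix='00' -> emit 'm', reset
Bit 2: prefix='1' -> emit 'f', reset
Bit 3: prefix='0' (no match yet)
Bit 4: prefix='01' -> emit 'i', reset
Bit 5: prefix='0' (no match yet)

Answer: 1 m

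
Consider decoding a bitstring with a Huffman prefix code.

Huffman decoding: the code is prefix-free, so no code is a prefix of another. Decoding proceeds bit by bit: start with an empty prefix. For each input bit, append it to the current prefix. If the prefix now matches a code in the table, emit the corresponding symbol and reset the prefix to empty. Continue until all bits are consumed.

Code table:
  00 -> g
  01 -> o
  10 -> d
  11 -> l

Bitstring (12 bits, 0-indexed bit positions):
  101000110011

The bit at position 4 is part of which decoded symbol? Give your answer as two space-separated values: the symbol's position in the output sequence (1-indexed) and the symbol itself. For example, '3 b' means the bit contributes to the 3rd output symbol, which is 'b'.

Bit 0: prefix='1' (no match yet)
Bit 1: prefix='10' -> emit 'd', reset
Bit 2: prefix='1' (no match yet)
Bit 3: prefix='10' -> emit 'd', reset
Bit 4: prefix='0' (no match yet)
Bit 5: prefix='00' -> emit 'g', reset
Bit 6: prefix='1' (no match yet)
Bit 7: prefix='11' -> emit 'l', reset
Bit 8: prefix='0' (no match yet)

Answer: 3 g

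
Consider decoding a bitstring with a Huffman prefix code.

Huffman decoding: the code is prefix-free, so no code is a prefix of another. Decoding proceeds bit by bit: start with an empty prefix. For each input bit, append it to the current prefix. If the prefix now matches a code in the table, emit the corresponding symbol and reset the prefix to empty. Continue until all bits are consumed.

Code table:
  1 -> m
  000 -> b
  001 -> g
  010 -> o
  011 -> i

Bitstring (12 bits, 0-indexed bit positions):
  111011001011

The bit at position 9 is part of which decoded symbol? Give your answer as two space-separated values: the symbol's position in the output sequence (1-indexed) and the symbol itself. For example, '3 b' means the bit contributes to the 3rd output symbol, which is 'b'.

Bit 0: prefix='1' -> emit 'm', reset
Bit 1: prefix='1' -> emit 'm', reset
Bit 2: prefix='1' -> emit 'm', reset
Bit 3: prefix='0' (no match yet)
Bit 4: prefix='01' (no match yet)
Bit 5: prefix='011' -> emit 'i', reset
Bit 6: prefix='0' (no match yet)
Bit 7: prefix='00' (no match yet)
Bit 8: prefix='001' -> emit 'g', reset
Bit 9: prefix='0' (no match yet)
Bit 10: prefix='01' (no match yet)
Bit 11: prefix='011' -> emit 'i', reset

Answer: 6 i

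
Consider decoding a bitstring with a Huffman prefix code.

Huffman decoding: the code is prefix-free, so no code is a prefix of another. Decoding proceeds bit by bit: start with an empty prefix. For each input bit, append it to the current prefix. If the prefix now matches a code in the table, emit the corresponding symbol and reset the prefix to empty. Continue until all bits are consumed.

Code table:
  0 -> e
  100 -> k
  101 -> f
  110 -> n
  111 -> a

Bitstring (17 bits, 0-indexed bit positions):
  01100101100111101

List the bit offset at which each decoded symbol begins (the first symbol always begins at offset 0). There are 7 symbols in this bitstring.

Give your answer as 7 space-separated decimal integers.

Answer: 0 1 4 5 8 11 14

Derivation:
Bit 0: prefix='0' -> emit 'e', reset
Bit 1: prefix='1' (no match yet)
Bit 2: prefix='11' (no match yet)
Bit 3: prefix='110' -> emit 'n', reset
Bit 4: prefix='0' -> emit 'e', reset
Bit 5: prefix='1' (no match yet)
Bit 6: prefix='10' (no match yet)
Bit 7: prefix='101' -> emit 'f', reset
Bit 8: prefix='1' (no match yet)
Bit 9: prefix='10' (no match yet)
Bit 10: prefix='100' -> emit 'k', reset
Bit 11: prefix='1' (no match yet)
Bit 12: prefix='11' (no match yet)
Bit 13: prefix='111' -> emit 'a', reset
Bit 14: prefix='1' (no match yet)
Bit 15: prefix='10' (no match yet)
Bit 16: prefix='101' -> emit 'f', reset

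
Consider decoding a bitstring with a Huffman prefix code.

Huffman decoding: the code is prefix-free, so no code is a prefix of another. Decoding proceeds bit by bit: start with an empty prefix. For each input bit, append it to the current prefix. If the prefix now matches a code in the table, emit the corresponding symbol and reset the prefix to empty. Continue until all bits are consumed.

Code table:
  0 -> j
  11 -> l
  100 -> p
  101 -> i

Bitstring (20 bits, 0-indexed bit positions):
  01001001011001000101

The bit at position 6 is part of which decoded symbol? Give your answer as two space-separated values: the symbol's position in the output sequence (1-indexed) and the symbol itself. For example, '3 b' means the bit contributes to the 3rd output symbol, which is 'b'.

Bit 0: prefix='0' -> emit 'j', reset
Bit 1: prefix='1' (no match yet)
Bit 2: prefix='10' (no match yet)
Bit 3: prefix='100' -> emit 'p', reset
Bit 4: prefix='1' (no match yet)
Bit 5: prefix='10' (no match yet)
Bit 6: prefix='100' -> emit 'p', reset
Bit 7: prefix='1' (no match yet)
Bit 8: prefix='10' (no match yet)
Bit 9: prefix='101' -> emit 'i', reset
Bit 10: prefix='1' (no match yet)

Answer: 3 p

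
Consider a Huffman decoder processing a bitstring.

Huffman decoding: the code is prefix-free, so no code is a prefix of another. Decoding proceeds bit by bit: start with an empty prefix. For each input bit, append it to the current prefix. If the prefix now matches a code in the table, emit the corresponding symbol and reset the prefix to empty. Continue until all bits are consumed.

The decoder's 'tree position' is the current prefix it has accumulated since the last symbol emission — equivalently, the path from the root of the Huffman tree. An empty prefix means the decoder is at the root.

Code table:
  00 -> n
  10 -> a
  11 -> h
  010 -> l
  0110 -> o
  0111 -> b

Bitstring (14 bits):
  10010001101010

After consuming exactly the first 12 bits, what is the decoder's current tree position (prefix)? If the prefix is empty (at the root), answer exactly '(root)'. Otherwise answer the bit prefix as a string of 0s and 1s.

Bit 0: prefix='1' (no match yet)
Bit 1: prefix='10' -> emit 'a', reset
Bit 2: prefix='0' (no match yet)
Bit 3: prefix='01' (no match yet)
Bit 4: prefix='010' -> emit 'l', reset
Bit 5: prefix='0' (no match yet)
Bit 6: prefix='00' -> emit 'n', reset
Bit 7: prefix='1' (no match yet)
Bit 8: prefix='11' -> emit 'h', reset
Bit 9: prefix='0' (no match yet)
Bit 10: prefix='01' (no match yet)
Bit 11: prefix='010' -> emit 'l', reset

Answer: (root)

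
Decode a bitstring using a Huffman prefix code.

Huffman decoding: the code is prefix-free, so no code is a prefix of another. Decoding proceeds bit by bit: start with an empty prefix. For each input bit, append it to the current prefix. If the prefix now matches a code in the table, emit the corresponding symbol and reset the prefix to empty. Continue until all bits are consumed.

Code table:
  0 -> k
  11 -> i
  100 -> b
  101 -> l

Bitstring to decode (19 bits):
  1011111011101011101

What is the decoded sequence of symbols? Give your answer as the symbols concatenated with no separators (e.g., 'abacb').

Bit 0: prefix='1' (no match yet)
Bit 1: prefix='10' (no match yet)
Bit 2: prefix='101' -> emit 'l', reset
Bit 3: prefix='1' (no match yet)
Bit 4: prefix='11' -> emit 'i', reset
Bit 5: prefix='1' (no match yet)
Bit 6: prefix='11' -> emit 'i', reset
Bit 7: prefix='0' -> emit 'k', reset
Bit 8: prefix='1' (no match yet)
Bit 9: prefix='11' -> emit 'i', reset
Bit 10: prefix='1' (no match yet)
Bit 11: prefix='10' (no match yet)
Bit 12: prefix='101' -> emit 'l', reset
Bit 13: prefix='0' -> emit 'k', reset
Bit 14: prefix='1' (no match yet)
Bit 15: prefix='11' -> emit 'i', reset
Bit 16: prefix='1' (no match yet)
Bit 17: prefix='10' (no match yet)
Bit 18: prefix='101' -> emit 'l', reset

Answer: liikilkil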